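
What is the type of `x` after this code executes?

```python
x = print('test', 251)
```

print() returns None

NoneType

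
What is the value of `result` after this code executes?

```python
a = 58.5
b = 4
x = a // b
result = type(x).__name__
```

a is float; b is int; x is float; result = 'float'

'float'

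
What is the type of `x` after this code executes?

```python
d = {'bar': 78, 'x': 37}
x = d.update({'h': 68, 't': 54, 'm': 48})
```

dict.update() returns None

NoneType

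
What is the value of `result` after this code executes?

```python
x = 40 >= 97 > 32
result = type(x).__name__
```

x is bool; result = 'bool'

'bool'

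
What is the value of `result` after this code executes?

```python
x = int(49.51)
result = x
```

x = 49; result = 49

49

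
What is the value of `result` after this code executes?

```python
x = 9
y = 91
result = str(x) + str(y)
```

x = 9; y = 91; result = '991'

'991'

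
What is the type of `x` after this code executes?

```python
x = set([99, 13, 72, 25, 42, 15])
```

set() constructor returns set

set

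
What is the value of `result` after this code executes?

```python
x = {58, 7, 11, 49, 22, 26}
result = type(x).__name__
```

x is set; result = 'set'

'set'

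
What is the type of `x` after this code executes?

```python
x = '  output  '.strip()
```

str.strip() returns str

str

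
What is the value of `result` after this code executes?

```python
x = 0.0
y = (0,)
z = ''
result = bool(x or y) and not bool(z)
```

x = 0.0; y = (0,); z = ''; result = True

True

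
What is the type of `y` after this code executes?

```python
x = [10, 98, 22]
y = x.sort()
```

list.sort() returns None (mutates in place)

NoneType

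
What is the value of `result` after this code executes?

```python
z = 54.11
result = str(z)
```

z = 54.11; result = '54.11'

'54.11'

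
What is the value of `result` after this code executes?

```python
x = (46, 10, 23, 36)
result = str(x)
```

x = (46, 10, 23, 36); result = '(46, 10, 23, 36)'

'(46, 10, 23, 36)'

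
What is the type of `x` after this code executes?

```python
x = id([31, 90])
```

id() returns int

int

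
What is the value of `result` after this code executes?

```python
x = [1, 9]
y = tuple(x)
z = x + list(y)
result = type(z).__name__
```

x is list; y is tuple; z is list; result = 'list'

'list'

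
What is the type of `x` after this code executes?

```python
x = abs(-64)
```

abs() of int returns int

int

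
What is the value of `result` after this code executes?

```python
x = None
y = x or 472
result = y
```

x = None; y = 472; result = 472

472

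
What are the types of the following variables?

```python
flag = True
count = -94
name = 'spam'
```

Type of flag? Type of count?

flag is assigned the constant True, which has type bool; count is assigned a bare integer (no decimal point), so it is an int

bool, int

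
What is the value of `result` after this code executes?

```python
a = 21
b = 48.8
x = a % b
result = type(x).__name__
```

a is int; b is float; x is float; result = 'float'

'float'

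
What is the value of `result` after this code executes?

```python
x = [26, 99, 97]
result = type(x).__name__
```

x is list; result = 'list'

'list'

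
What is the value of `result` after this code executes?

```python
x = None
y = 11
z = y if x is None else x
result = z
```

x = None; y = 11; z = 11; result = 11

11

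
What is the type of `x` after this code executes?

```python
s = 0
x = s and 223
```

'and' returns first falsy value (0 is int)

int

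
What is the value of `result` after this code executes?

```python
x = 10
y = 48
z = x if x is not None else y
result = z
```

x = 10; y = 48; z = 10; result = 10

10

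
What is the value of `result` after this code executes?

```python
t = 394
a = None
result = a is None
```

t = 394; a = None; result = True

True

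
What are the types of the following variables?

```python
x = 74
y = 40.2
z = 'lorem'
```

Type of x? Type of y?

x is assigned a bare integer (no decimal point), so it is an int; y is assigned a number with a decimal point, so it is a float

int, float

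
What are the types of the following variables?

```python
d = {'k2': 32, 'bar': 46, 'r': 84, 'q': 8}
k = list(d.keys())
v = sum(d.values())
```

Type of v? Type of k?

sum of ints is int; list() converts to list

int, list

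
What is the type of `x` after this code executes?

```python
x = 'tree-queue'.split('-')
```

str.split() returns list

list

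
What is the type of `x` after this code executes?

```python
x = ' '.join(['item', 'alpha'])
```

str.join() returns str

str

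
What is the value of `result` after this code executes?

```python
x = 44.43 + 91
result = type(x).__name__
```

x is float; result = 'float'

'float'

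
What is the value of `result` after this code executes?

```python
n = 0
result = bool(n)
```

n = 0; result = False

False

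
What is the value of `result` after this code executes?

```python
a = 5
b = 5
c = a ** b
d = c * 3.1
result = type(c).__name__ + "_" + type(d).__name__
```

a is int; b is int; c is int; d is float; result = 'int_float'

'int_float'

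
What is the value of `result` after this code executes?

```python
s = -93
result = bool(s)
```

s = -93; result = True

True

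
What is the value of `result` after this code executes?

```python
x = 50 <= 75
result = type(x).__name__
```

x is bool; result = 'bool'

'bool'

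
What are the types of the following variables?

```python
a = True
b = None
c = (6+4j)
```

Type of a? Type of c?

a is assigned the constant True, which has type bool; c is assigned (6+4j), an int plus an imaginary literal (j suffix), which evaluates to complex

bool, complex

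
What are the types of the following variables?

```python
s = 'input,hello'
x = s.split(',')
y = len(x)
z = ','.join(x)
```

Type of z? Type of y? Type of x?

str.join() returns str; len() returns int; str.split() returns list

str, int, list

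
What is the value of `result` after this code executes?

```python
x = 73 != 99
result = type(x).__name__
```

x is bool; result = 'bool'

'bool'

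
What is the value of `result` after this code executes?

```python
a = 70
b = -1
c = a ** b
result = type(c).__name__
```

a is int; b is int; c is float; result = 'float'

'float'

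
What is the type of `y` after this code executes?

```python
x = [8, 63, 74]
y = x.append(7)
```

list.append() returns None (mutates in place)

NoneType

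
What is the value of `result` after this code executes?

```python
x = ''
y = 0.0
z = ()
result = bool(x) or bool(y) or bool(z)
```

x = ''; y = 0.0; z = (); result = False

False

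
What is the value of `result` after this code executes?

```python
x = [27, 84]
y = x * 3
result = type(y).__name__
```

x is list; y is list; result = 'list'

'list'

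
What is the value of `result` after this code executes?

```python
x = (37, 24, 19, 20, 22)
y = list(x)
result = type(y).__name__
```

x is tuple; y is list; result = 'list'

'list'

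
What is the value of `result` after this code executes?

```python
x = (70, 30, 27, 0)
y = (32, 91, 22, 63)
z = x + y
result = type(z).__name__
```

x is tuple; y is tuple; z is tuple; result = 'tuple'

'tuple'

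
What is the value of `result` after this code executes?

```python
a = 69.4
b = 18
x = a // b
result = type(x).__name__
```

a is float; b is int; x is float; result = 'float'

'float'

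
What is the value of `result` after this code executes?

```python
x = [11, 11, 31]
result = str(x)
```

x = [11, 11, 31]; result = '[11, 11, 31]'

'[11, 11, 31]'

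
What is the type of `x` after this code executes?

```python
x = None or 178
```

'or' with None returns the other truthy value

int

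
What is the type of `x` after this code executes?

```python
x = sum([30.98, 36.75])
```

sum() of floats returns float

float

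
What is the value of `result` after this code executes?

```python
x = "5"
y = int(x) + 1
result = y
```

x = '5'; y = 6; result = 6

6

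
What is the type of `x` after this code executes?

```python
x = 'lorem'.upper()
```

str.upper() returns str

str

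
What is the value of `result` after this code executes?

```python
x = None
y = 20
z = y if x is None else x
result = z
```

x = None; y = 20; z = 20; result = 20

20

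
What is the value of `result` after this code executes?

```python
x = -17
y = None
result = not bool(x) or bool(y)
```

x = -17; y = None; result = False

False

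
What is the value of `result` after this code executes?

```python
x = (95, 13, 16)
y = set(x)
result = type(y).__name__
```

x is tuple; y is set; result = 'set'

'set'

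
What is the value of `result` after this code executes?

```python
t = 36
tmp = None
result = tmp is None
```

t = 36; tmp = None; result = True

True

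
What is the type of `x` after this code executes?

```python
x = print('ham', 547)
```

print() returns None

NoneType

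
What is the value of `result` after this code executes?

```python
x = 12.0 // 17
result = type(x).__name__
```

x is float; result = 'float'

'float'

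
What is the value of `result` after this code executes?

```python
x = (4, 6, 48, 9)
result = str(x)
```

x = (4, 6, 48, 9); result = '(4, 6, 48, 9)'

'(4, 6, 48, 9)'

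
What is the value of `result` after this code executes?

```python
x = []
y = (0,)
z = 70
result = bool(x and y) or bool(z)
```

x = []; y = (0,); z = 70; result = True

True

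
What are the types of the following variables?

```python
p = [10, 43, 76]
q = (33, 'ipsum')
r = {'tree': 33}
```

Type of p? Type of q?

p is assigned a list literal (square brackets); q is assigned a tuple (parenthesized, comma-separated values)

list, tuple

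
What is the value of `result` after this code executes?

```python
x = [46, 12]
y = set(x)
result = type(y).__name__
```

x is list; y is set; result = 'set'

'set'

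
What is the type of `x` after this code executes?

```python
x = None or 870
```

'or' with None returns the other truthy value

int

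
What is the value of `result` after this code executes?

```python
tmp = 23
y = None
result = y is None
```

tmp = 23; y = None; result = True

True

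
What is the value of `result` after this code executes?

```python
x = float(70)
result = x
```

x = 70.0; result = 70.0

70.0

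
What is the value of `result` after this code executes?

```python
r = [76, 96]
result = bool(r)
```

r = [76, 96]; result = True

True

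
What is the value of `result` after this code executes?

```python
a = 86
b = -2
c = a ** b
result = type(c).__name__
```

a is int; b is int; c is float; result = 'float'

'float'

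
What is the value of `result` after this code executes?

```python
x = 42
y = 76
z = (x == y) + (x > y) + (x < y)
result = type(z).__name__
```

x is int; y is int; z is int; result = 'int'

'int'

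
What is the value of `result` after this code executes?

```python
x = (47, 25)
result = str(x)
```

x = (47, 25); result = '(47, 25)'

'(47, 25)'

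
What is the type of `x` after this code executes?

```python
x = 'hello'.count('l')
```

str.count() returns int

int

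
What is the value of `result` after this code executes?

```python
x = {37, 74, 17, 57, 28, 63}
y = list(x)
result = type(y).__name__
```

x is set; y is list; result = 'list'

'list'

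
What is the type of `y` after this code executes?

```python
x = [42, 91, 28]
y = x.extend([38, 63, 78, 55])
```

list.extend() returns None

NoneType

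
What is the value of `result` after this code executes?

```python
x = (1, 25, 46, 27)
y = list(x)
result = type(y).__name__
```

x is tuple; y is list; result = 'list'

'list'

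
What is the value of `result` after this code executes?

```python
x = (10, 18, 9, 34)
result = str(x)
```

x = (10, 18, 9, 34); result = '(10, 18, 9, 34)'

'(10, 18, 9, 34)'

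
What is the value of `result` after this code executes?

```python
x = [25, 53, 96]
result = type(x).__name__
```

x is list; result = 'list'

'list'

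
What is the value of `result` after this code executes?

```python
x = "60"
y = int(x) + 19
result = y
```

x = '60'; y = 79; result = 79

79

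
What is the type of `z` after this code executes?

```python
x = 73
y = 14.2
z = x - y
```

int - float = float

float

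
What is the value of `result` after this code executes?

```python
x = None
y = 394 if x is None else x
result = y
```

x = None; y = 394; result = 394

394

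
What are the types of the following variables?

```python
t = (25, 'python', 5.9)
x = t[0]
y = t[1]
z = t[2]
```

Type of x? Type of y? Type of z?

tuple[0] is int; tuple[1] is str; tuple[2] is float

int, str, float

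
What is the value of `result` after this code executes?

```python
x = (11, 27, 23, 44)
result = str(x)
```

x = (11, 27, 23, 44); result = '(11, 27, 23, 44)'

'(11, 27, 23, 44)'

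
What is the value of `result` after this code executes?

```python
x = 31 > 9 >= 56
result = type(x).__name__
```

x is bool; result = 'bool'

'bool'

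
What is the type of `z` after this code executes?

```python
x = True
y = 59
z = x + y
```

bool + int = int (bool is subclass of int)

int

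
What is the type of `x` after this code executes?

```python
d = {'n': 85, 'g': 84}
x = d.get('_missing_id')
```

dict.get() returns None when key not found

NoneType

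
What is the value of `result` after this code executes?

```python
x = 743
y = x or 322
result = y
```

x = 743; y = 743; result = 743

743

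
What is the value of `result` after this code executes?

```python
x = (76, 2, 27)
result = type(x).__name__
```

x is tuple; result = 'tuple'

'tuple'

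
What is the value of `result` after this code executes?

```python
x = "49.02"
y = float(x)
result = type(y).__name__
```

x is str; y is float; result = 'float'

'float'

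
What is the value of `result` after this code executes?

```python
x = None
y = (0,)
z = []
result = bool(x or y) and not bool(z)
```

x = None; y = (0,); z = []; result = True

True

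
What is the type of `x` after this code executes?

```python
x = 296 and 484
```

'and' with truthy values returns last operand (int)

int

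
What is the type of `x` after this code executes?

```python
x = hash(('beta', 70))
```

hash() returns int

int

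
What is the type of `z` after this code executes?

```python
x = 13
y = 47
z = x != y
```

Comparison returns bool

bool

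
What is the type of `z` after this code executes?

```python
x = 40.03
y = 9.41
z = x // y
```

float // float = float

float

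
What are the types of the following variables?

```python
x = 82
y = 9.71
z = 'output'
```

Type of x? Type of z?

x is assigned a bare integer (no decimal point), so it is an int; z is assigned a quoted string literal, so it is a str

int, str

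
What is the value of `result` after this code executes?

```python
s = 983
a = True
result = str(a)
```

s = 983; a = True; result = 'True'

'True'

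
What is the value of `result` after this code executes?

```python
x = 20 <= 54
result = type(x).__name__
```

x is bool; result = 'bool'

'bool'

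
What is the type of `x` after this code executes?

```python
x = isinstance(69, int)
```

isinstance() returns bool

bool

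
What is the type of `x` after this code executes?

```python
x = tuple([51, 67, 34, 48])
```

tuple() constructor returns tuple

tuple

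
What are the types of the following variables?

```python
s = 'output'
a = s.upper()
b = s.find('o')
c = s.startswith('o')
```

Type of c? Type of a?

startswith() returns bool; upper() returns str

bool, str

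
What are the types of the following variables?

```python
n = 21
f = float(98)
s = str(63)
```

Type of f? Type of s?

f is assigned the result of calling float(), which returns a float; s is assigned the result of calling str(), which returns a str

float, str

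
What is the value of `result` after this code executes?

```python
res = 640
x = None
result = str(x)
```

res = 640; x = None; result = 'None'

'None'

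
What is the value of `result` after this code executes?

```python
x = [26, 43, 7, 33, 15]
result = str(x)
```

x = [26, 43, 7, 33, 15]; result = '[26, 43, 7, 33, 15]'

'[26, 43, 7, 33, 15]'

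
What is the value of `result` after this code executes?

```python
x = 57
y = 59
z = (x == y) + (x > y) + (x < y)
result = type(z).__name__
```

x is int; y is int; z is int; result = 'int'

'int'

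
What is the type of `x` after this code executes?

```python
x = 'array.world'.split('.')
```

str.split() returns list

list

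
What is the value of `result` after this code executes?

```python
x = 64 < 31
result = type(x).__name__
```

x is bool; result = 'bool'

'bool'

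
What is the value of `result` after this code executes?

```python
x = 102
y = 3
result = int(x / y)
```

x = 102; y = 3; result = 34

34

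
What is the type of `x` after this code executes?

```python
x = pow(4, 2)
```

pow(int, int) returns int

int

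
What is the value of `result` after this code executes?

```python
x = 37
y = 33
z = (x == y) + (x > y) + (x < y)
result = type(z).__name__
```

x is int; y is int; z is int; result = 'int'

'int'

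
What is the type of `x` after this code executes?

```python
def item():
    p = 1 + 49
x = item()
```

Function without return returns None

NoneType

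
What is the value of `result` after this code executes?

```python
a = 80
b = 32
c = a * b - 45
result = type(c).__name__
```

a is int; b is int; c is int; result = 'int'

'int'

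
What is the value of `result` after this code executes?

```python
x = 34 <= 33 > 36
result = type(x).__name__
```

x is bool; result = 'bool'

'bool'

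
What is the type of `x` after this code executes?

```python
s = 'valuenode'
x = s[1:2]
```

Slicing a str returns str

str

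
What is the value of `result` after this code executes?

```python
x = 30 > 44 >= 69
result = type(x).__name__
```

x is bool; result = 'bool'

'bool'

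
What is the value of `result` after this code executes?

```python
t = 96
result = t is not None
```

t = 96; result = True

True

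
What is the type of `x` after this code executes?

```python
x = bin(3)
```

bin() returns str representation

str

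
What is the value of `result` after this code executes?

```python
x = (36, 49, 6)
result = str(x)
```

x = (36, 49, 6); result = '(36, 49, 6)'

'(36, 49, 6)'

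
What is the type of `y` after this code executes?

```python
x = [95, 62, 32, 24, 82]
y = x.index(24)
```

list.index() returns int

int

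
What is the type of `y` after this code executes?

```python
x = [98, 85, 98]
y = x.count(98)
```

list.count() returns int

int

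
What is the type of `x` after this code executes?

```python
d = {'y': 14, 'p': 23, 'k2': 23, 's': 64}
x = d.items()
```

dict.items() returns dict_items view

dict_items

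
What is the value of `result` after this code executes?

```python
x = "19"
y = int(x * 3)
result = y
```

x = '19'; y = 191919; result = 191919

191919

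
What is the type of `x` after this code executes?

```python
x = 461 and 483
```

'and' with truthy values returns last operand (int)

int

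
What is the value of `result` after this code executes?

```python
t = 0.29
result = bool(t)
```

t = 0.29; result = True

True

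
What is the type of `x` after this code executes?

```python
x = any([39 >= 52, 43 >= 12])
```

any() returns bool

bool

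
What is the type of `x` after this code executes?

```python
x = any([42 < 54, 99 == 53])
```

any() returns bool

bool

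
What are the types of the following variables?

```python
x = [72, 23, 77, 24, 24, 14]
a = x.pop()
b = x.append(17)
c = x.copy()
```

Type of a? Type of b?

pop() returns element; append() returns None

int, NoneType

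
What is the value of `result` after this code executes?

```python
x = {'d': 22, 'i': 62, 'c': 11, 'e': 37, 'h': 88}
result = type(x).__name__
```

x is dict; result = 'dict'

'dict'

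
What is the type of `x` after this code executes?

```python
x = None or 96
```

'or' with None returns the other truthy value

int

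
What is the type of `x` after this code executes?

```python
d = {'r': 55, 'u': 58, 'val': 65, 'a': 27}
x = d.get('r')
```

dict.get() returns value type when found

int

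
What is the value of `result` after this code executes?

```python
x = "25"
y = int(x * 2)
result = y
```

x = '25'; y = 2525; result = 2525

2525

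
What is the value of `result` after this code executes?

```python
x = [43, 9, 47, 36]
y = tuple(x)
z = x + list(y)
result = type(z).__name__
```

x is list; y is tuple; z is list; result = 'list'

'list'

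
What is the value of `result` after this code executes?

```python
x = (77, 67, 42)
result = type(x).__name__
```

x is tuple; result = 'tuple'

'tuple'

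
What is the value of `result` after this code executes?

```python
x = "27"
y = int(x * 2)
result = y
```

x = '27'; y = 2727; result = 2727

2727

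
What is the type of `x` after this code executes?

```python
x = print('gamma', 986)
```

print() returns None

NoneType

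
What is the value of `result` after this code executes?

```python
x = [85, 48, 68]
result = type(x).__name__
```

x is list; result = 'list'

'list'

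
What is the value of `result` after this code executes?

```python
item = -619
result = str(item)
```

item = -619; result = '-619'

'-619'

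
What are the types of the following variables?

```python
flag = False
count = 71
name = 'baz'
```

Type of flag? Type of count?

flag is assigned the constant False, which has type bool; count is assigned a bare integer (no decimal point), so it is an int

bool, int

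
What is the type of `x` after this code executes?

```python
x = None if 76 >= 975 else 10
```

76 >= 975 is False, so the else branch is taken

int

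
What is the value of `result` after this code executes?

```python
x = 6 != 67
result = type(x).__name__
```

x is bool; result = 'bool'

'bool'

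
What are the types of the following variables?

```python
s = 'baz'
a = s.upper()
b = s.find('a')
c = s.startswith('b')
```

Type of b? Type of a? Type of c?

find() returns int; upper() returns str; startswith() returns bool

int, str, bool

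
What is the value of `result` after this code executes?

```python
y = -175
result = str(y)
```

y = -175; result = '-175'

'-175'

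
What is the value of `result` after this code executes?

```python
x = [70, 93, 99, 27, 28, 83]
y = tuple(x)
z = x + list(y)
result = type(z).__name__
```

x is list; y is tuple; z is list; result = 'list'

'list'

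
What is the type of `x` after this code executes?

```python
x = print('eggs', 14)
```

print() returns None

NoneType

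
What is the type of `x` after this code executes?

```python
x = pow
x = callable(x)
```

callable() returns bool

bool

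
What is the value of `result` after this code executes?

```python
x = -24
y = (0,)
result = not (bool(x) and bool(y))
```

x = -24; y = (0,); result = False

False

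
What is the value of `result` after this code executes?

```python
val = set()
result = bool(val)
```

val = set(); result = False

False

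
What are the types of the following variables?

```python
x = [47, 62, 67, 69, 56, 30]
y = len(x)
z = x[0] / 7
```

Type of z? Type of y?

int / int = float; len() returns int

float, int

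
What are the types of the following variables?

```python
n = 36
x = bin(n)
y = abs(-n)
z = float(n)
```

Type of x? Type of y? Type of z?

bin() returns str; abs() of int returns int; float() returns float

str, int, float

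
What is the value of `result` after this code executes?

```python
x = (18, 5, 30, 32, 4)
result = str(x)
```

x = (18, 5, 30, 32, 4); result = '(18, 5, 30, 32, 4)'

'(18, 5, 30, 32, 4)'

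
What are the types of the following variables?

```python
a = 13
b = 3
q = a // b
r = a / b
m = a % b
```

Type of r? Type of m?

/ returns float; % of ints returns int

float, int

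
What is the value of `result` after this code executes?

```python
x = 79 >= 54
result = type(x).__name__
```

x is bool; result = 'bool'

'bool'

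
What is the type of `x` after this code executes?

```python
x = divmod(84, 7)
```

divmod() returns tuple of (quotient, remainder)

tuple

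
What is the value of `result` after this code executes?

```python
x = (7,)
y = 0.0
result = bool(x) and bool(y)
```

x = (7,); y = 0.0; result = False

False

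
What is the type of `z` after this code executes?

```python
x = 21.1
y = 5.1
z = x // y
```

float // float = float

float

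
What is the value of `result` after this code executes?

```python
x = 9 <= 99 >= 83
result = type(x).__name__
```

x is bool; result = 'bool'

'bool'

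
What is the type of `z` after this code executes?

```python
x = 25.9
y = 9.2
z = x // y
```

float // float = float

float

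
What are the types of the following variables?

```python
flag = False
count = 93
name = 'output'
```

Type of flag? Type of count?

flag is assigned the constant False, which has type bool; count is assigned a bare integer (no decimal point), so it is an int

bool, int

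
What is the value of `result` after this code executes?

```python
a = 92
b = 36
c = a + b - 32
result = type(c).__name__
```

a is int; b is int; c is int; result = 'int'

'int'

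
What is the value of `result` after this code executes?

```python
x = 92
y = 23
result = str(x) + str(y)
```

x = 92; y = 23; result = '9223'

'9223'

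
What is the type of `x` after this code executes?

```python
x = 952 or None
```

'or' returns first truthy value

int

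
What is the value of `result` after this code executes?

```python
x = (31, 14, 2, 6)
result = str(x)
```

x = (31, 14, 2, 6); result = '(31, 14, 2, 6)'

'(31, 14, 2, 6)'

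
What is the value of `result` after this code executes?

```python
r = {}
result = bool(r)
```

r = {}; result = False

False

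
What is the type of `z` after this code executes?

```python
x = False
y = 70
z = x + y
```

bool + int = int (bool is subclass of int)

int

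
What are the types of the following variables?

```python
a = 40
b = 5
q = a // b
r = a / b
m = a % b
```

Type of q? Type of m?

// returns int; % of ints returns int

int, int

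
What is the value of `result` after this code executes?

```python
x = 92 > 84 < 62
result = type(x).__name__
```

x is bool; result = 'bool'

'bool'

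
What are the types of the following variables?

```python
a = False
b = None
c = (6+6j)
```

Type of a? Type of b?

a is assigned the constant False, which has type bool; b is assigned None, whose type is NoneType

bool, NoneType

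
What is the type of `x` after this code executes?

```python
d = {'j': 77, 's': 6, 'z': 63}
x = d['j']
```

Accessing dict[str, int] with str key returns int

int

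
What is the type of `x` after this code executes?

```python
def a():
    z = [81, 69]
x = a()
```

Function without return returns None

NoneType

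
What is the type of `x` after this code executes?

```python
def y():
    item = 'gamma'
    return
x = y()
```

Bare return returns None

NoneType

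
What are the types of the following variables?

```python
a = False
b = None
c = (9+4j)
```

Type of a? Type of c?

a is assigned the constant False, which has type bool; c is assigned (9+4j), an int plus an imaginary literal (j suffix), which evaluates to complex

bool, complex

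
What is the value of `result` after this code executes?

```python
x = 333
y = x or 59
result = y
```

x = 333; y = 333; result = 333

333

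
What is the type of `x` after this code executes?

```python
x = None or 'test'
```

'or' with None returns the other truthy value (str)

str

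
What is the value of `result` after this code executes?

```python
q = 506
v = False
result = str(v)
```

q = 506; v = False; result = 'False'

'False'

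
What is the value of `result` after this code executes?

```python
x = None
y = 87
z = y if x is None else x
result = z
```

x = None; y = 87; z = 87; result = 87

87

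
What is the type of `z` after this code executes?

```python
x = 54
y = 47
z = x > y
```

Comparison returns bool

bool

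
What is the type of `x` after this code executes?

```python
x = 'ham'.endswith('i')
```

str.endswith() returns bool

bool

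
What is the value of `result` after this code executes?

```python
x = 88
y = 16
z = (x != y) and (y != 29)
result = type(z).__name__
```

x is int; y is int; z is bool; result = 'bool'

'bool'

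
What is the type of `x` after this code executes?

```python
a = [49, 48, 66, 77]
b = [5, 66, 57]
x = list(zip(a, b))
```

list(zip()) returns a list of tuples

list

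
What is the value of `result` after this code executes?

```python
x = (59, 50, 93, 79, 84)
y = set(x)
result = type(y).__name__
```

x is tuple; y is set; result = 'set'

'set'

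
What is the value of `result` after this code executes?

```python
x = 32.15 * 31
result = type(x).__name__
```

x is float; result = 'float'

'float'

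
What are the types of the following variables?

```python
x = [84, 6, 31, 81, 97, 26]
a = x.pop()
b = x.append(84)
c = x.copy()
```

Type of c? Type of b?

copy() returns list; append() returns None

list, NoneType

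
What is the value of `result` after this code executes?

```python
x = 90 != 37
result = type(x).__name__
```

x is bool; result = 'bool'

'bool'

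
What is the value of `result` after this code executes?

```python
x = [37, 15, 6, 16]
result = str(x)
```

x = [37, 15, 6, 16]; result = '[37, 15, 6, 16]'

'[37, 15, 6, 16]'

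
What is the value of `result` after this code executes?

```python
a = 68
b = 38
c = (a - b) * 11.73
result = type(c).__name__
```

a is int; b is int; c is float; result = 'float'

'float'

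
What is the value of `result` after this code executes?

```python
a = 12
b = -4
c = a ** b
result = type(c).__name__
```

a is int; b is int; c is float; result = 'float'

'float'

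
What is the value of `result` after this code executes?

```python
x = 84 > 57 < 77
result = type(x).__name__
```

x is bool; result = 'bool'

'bool'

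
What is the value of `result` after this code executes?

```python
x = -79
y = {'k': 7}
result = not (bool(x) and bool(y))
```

x = -79; y = {'k': 7}; result = False

False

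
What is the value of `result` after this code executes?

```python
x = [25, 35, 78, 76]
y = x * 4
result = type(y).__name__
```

x is list; y is list; result = 'list'

'list'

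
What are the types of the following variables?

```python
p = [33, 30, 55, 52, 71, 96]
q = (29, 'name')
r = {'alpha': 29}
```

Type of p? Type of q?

p is assigned a list literal (square brackets); q is assigned a tuple (parenthesized, comma-separated values)

list, tuple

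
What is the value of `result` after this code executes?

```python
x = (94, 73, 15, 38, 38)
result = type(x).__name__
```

x is tuple; result = 'tuple'

'tuple'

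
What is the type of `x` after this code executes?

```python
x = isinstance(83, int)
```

isinstance() returns bool

bool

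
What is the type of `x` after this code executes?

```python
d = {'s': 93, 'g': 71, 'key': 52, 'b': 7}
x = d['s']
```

Accessing dict[str, int] with str key returns int

int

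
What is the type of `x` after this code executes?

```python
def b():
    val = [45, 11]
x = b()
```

Function without return returns None

NoneType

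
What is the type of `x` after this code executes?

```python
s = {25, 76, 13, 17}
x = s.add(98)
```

set.add() returns None (mutates in place)

NoneType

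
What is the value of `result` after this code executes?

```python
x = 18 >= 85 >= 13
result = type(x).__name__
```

x is bool; result = 'bool'

'bool'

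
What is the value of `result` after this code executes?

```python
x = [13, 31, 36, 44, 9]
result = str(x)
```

x = [13, 31, 36, 44, 9]; result = '[13, 31, 36, 44, 9]'

'[13, 31, 36, 44, 9]'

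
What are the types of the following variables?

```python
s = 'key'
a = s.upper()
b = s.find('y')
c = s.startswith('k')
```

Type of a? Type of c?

upper() returns str; startswith() returns bool

str, bool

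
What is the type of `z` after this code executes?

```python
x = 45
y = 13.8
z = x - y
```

int - float = float

float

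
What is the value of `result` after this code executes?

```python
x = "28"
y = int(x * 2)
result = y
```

x = '28'; y = 2828; result = 2828

2828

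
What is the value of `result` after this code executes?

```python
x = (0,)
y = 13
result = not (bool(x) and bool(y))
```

x = (0,); y = 13; result = False

False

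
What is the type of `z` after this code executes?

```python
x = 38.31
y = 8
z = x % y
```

float % int = float

float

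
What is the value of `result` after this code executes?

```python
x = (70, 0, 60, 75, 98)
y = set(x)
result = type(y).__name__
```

x is tuple; y is set; result = 'set'

'set'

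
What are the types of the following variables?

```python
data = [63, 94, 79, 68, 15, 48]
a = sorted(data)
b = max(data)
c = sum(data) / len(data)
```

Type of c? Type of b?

int / int = float; max of ints returns int

float, int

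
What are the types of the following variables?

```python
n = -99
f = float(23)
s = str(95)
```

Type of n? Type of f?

n is assigned a bare integer (no decimal point), so it is an int; f is assigned the result of calling float(), which returns a float

int, float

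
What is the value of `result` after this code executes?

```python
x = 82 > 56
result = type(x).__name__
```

x is bool; result = 'bool'

'bool'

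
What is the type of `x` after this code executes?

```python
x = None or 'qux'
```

'or' with None returns the other truthy value (str)

str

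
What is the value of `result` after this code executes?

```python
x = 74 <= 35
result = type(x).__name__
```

x is bool; result = 'bool'

'bool'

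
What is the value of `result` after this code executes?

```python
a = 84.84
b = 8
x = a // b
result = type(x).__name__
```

a is float; b is int; x is float; result = 'float'

'float'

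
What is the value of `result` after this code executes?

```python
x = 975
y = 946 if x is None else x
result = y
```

x = 975; y = 975; result = 975

975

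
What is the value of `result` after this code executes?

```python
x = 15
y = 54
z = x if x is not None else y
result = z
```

x = 15; y = 54; z = 15; result = 15

15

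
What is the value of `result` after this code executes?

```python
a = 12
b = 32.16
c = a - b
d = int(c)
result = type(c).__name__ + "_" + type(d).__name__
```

a is int; b is float; c is float; d is int; result = 'float_int'

'float_int'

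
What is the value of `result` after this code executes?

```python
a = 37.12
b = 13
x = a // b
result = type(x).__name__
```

a is float; b is int; x is float; result = 'float'

'float'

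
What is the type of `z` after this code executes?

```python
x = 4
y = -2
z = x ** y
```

int ** negative = float

float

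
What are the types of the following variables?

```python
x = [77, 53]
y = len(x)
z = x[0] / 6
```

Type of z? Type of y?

int / int = float; len() returns int

float, int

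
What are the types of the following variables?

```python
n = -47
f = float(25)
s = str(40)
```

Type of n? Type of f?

n is assigned a bare integer (no decimal point), so it is an int; f is assigned the result of calling float(), which returns a float

int, float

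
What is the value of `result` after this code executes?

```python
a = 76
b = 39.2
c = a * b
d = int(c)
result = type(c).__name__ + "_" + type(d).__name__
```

a is int; b is float; c is float; d is int; result = 'float_int'

'float_int'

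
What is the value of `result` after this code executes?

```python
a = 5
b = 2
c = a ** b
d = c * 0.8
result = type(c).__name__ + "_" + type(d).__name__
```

a is int; b is int; c is int; d is float; result = 'int_float'

'int_float'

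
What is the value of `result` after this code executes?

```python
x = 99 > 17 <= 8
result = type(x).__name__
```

x is bool; result = 'bool'

'bool'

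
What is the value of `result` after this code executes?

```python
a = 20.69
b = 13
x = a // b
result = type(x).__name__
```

a is float; b is int; x is float; result = 'float'

'float'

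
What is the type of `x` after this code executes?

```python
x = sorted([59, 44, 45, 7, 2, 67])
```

sorted() always returns list

list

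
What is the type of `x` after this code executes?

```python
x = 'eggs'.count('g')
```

str.count() returns int

int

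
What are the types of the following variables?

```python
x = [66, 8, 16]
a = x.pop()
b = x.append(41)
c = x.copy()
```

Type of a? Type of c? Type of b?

pop() returns element; copy() returns list; append() returns None

int, list, NoneType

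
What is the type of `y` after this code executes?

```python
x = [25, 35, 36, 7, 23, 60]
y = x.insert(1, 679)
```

list.insert() returns None

NoneType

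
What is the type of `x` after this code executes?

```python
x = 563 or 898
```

'or' returns first truthy value (int)

int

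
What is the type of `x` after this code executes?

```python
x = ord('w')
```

ord() returns int (code point)

int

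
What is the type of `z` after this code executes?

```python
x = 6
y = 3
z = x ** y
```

positive int ** positive int = int

int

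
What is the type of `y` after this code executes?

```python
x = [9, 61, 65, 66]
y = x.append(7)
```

list.append() returns None (mutates in place)

NoneType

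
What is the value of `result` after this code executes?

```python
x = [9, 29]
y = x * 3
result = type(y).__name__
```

x is list; y is list; result = 'list'

'list'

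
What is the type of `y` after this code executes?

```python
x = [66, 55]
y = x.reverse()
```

list.reverse() returns None

NoneType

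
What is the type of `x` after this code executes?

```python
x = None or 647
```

'or' with None returns the other truthy value

int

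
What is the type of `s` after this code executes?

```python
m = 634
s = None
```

None has type NoneType

NoneType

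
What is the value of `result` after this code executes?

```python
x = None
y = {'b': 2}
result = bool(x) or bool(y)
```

x = None; y = {'b': 2}; result = True

True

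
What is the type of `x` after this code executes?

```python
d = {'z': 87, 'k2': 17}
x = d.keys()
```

.keys() returns dict_keys view

dict_keys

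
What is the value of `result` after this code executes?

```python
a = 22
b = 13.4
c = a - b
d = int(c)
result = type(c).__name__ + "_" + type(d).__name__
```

a is int; b is float; c is float; d is int; result = 'float_int'

'float_int'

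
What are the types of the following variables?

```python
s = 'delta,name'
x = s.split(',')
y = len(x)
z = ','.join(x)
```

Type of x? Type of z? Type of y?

str.split() returns list; str.join() returns str; len() returns int

list, str, int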